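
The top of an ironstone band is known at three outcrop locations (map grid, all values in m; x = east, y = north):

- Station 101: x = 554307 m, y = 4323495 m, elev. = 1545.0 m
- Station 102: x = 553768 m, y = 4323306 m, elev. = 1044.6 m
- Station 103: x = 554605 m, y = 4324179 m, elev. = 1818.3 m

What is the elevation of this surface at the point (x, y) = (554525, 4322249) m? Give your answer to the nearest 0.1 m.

Two edge vectors: Station 101→Station 102 = (-539, -189, -500.4), Station 101→Station 103 = (298, 684, 273.3).
Normal n = (Station 101→Station 102) × (Station 101→Station 103) = (290619.9, -1810.5, -312354).
So ∂z/∂x = −n_x/n_z = 0.930418371 and ∂z/∂y = −n_y/n_z = −0.005796308.
Intercept c from Station 101: 1545 − 515737.42 + 25060.31 = −489132.11.
At (554525, 4322249): z = 515940.2 − 25053.1 − 489132.11 = 1755.1 m.

1755.1 m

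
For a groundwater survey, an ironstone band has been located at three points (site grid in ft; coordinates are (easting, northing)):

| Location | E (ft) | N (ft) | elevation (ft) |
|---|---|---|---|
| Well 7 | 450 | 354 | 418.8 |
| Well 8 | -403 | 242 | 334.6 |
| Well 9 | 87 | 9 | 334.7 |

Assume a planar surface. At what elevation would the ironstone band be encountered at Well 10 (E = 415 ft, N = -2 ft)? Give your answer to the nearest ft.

358 ft

Let the plane be z = a·E + b·N + c.
Well 8−Well 7: −853a − 112b = −84.2;  Well 9−Well 7: −363a − 345b = −84.1.
Solving gives a = 0.07740, b = 0.16233.
Then c = 418.8 − a·450 − b·354 = 326.51.
At (415, -2): z = 32.1 − 0.3 + 326.51 = 358.3 ft.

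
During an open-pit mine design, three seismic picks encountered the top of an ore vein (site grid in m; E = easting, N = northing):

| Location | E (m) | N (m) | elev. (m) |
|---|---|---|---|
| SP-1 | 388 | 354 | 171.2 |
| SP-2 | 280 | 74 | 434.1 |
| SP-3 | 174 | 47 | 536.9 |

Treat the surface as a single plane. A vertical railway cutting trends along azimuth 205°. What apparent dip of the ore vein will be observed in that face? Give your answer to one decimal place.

42.3°

Two edge vectors: SP-1→SP-2 = (-108, -280, 262.9), SP-1→SP-3 = (-214, -307, 365.7).
Normal n = (SP-1→SP-2) × (SP-1→SP-3) = (-21685.7, -16765, -26764).
So ∂z/∂E = −n_x/n_z = −0.81026 and ∂z/∂N = −n_y/n_z = −0.62640.
Unit vector along 205° is (sin 205°, cos 205°) = (-0.4226, -0.9063).
Slope in that direction = a·(-0.4226) + b·(-0.9063) = 0.91014.
Apparent dip = arctan|0.91014| = 42.3° (true dip is 45.7°, so apparent ≤ true as expected).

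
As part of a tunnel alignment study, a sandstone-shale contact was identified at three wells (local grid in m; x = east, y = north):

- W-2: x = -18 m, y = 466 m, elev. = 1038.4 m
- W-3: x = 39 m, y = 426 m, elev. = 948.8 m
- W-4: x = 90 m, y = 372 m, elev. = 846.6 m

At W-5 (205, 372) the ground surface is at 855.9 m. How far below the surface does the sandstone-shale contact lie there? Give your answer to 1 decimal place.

92.4 m

Let the plane be z = a·x + b·y + c.
W-3−W-2: 57a − 40b = −89.6;  W-4−W-2: 108a − 94b = −191.8.
Solving gives a = −0.72293, b = 1.20983.
Then c = 1038.4 − a·-18 − b·466 = 461.61.
At (205, 372): z_contact = −148.20 + 450.06 + 461.61 = 763.46 m.
Depth below ground = 855.9 − 763.46 = 92.4 m.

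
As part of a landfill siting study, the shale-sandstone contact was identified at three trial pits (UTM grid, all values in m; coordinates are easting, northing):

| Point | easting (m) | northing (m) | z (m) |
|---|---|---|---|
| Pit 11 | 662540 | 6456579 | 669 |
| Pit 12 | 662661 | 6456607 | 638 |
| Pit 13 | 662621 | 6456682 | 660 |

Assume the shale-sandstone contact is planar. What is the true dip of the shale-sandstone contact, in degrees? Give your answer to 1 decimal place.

17.8°

Let the plane be z = a·easting + b·northing + c.
Pit 12−Pit 11: 121a + 28b = −31;  Pit 13−Pit 11: 81a + 103b = −9.
Solving gives a = −0.28847, b = 0.13948.
Gradient magnitude |∇z| = √(a² + b²) = √(0.08322 + 0.01945) = 0.32043.
True dip = arctan(0.32043) = 17.8°, dipping toward ESE (azimuth ≈ 116°).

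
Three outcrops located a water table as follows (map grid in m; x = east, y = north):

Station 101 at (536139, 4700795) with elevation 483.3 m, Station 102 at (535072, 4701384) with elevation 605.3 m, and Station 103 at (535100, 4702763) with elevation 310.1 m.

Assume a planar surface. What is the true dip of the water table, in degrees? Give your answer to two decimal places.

Two edge vectors: Station 101→Station 102 = (-1067, 589, 122), Station 101→Station 103 = (-1039, 1968, -173.2).
Normal n = (Station 101→Station 102) × (Station 101→Station 103) = (-342110.8, -311562.4, -1487885).
So ∂z/∂x = −n_x/n_z = −0.22993 and ∂z/∂y = −n_y/n_z = −0.20940.
Gradient magnitude |∇z| = √(a² + b²) = √(0.05287 + 0.04385) = 0.31099.
True dip = arctan(0.31099) = 17.28°, dipping toward NE (azimuth ≈ 048°).

17.28°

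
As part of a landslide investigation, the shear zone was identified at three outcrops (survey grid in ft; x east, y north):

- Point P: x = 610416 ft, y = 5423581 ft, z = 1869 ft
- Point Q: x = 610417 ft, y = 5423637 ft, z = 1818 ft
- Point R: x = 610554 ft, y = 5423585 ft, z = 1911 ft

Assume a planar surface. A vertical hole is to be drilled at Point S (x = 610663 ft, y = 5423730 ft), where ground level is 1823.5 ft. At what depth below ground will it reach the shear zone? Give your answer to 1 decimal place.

9.3 ft

Let the plane be z = a·x + b·y + c.
Point Q−Point P: 1a + 56b = −51;  Point R−Point P: 138a + 4b = 42.
Solving gives a = 0.330916624, b = −0.916623511.
Then c = 1869 − a·610416 − b·5423581 = 4771254.06.
At (610663, 5423730): z_contact = 202078.54 − 4971518.44 + 4771254.06 = 1814.16 ft.
Depth below ground = 1823.5 − 1814.16 = 9.3 ft.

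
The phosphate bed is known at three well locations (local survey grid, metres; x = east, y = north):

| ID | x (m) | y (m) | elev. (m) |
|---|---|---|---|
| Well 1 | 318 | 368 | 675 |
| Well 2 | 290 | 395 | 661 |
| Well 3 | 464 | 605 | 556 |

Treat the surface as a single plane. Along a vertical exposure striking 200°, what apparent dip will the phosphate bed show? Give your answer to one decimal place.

25.4°

Two edge vectors: Well 1→Well 2 = (-28, 27, -14), Well 1→Well 3 = (146, 237, -119).
Normal n = (Well 1→Well 2) × (Well 1→Well 3) = (105, -5376, -10578).
So ∂z/∂x = −n_x/n_z = 0.00993 and ∂z/∂y = −n_y/n_z = −0.50822.
Unit vector along 200° is (sin 200°, cos 200°) = (-0.3420, -0.9397).
Slope in that direction = a·(-0.3420) + b·(-0.9397) = 0.47418.
Apparent dip = arctan|0.47418| = 25.4° (true dip is 26.9°, so apparent ≤ true as expected).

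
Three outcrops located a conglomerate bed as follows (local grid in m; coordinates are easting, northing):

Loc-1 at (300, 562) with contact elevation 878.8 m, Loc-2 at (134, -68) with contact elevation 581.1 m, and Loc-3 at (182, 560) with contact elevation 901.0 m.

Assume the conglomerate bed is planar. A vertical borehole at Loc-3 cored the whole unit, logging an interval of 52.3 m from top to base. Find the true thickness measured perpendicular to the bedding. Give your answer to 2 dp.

45.63 m

Let the plane be z = a·easting + b·northing + c.
Loc-2−Loc-1: −166a − 630b = −297.7;  Loc-3−Loc-1: −118a − 2b = 22.2.
Solving gives a = −0.19702, b = 0.52445.
|∇z| = √(a²+b²) = 0.56024, so dip δ = arctan(0.56024) = 29.26°.
True thickness = vertical thickness × cos δ = 52.3 × cos 29.26° = 45.63 m.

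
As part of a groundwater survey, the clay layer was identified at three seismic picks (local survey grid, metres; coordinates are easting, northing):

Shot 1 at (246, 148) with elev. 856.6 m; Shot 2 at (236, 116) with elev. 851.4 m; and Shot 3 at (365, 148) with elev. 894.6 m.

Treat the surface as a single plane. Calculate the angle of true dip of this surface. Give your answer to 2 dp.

18.03°

Let the plane be z = a·easting + b·northing + c.
Shot 2−Shot 1: −10a − 32b = −5.2;  Shot 3−Shot 1: 119a + 0b = 38.
Solving gives a = 0.31933, b = 0.06271.
Gradient magnitude |∇z| = √(a² + b²) = √(0.10197 + 0.00393) = 0.32543.
True dip = arctan(0.32543) = 18.03°, dipping toward W (azimuth ≈ 259°).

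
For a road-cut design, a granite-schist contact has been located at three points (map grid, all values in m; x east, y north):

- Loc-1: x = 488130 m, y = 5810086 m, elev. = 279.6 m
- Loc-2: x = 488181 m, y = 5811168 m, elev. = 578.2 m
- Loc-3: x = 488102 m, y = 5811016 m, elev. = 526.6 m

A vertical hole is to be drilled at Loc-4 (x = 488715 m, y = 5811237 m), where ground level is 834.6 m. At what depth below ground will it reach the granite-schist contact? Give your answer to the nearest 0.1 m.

166.0 m

Let the plane be z = a·x + b·y + c.
Loc-2−Loc-1: 51a + 1082b = 298.6;  Loc-3−Loc-1: −28a + 930b = 247.
Solving gives a = 0.134369452, b = 0.269636930.
Then c = 279.6 − a·488130 − b·5810086 = −1631923.91.
At (488715, 5811237): z_contact = 65668.37 + 1566924.10 − 1631923.91 = 668.56 m.
Depth below ground = 834.6 − 668.56 = 166.0 m.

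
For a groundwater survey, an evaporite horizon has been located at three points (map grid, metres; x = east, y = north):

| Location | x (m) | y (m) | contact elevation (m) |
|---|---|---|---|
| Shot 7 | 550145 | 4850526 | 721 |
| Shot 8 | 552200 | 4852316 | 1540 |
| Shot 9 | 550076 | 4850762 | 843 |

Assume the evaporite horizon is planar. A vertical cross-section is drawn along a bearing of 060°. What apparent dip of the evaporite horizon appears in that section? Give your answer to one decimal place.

12.2°

Let the plane be z = a·x + b·y + c.
Shot 8−Shot 7: 2055a + 1790b = 819;  Shot 9−Shot 7: −69a + 236b = 122.
Solving gives a = −0.04124, b = 0.50489.
Unit vector along 060° is (sin 60°, cos 60°) = (0.8660, 0.5000).
Slope in that direction = a·(0.8660) + b·(0.5000) = 0.21673.
Apparent dip = arctan|0.21673| = 12.2° (true dip is 26.9°, so apparent ≤ true as expected).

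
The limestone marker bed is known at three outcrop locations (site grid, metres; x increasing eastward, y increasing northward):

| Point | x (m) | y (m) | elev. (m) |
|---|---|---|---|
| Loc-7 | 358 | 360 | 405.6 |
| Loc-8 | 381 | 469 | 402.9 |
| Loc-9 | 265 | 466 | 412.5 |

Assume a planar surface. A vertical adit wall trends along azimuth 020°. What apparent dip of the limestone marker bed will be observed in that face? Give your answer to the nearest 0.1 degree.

2.0°

Two edge vectors: Loc-7→Loc-8 = (23, 109, -2.7), Loc-7→Loc-9 = (-93, 106, 6.9).
Normal n = (Loc-7→Loc-8) × (Loc-7→Loc-9) = (1038.3, 92.4, 12575).
So ∂z/∂x = −n_x/n_z = −0.08257 and ∂z/∂y = −n_y/n_z = −0.00735.
Unit vector along 020° is (sin 20°, cos 20°) = (0.3420, 0.9397).
Slope in that direction = a·(0.3420) + b·(0.9397) = −0.03514.
Apparent dip = arctan|0.03514| = 2.0° (true dip is 4.7°, so apparent ≤ true as expected).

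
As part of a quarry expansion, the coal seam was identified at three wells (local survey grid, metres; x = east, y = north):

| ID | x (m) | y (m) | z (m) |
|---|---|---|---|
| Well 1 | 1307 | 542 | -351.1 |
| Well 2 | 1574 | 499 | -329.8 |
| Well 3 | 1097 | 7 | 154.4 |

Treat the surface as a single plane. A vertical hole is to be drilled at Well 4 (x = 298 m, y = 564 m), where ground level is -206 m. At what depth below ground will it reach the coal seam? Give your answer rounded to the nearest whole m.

Let the plane be z = a·x + b·y + c.
Well 2−Well 1: 267a − 43b = 21.3;  Well 3−Well 1: −210a − 535b = 505.5.
Solving gives a = −0.06809, b = −0.91813.
Then c = -351.1 − a·1307 − b·542 = 235.52.
At (298, 564): z_contact = −20.3 − 517.8 + 235.52 = -302.6 m.
Depth below ground = -206 − (-302.6) = 97 m.

97 m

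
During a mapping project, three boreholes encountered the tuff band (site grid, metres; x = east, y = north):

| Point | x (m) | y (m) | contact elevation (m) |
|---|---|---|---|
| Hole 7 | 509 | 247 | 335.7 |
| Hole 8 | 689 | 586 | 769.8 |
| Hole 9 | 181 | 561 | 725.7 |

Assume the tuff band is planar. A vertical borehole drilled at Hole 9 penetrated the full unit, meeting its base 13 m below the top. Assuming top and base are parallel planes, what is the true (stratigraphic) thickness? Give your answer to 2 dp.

8.05 m

Let the plane be z = a·x + b·y + c.
Hole 8−Hole 7: 180a + 339b = 434.1;  Hole 9−Hole 7: −328a + 314b = 390.
Solving gives a = 0.02443, b = 1.26756.
|∇z| = √(a²+b²) = 1.26779, so dip δ = arctan(1.26779) = 51.73°.
True thickness = vertical thickness × cos δ = 13 × cos 51.73° = 8.05 m.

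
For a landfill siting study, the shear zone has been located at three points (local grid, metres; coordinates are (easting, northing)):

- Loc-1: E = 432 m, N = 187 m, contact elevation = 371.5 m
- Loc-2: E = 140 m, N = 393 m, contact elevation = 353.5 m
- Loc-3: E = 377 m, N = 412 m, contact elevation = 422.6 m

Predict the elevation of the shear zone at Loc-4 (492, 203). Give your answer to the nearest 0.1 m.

Two edge vectors: Loc-1→Loc-2 = (-292, 206, -18), Loc-1→Loc-3 = (-55, 225, 51.1).
Normal n = (Loc-1→Loc-2) × (Loc-1→Loc-3) = (14576.6, 15911.2, -54370).
So ∂z/∂E = −n_x/n_z = 0.26810 and ∂z/∂N = −n_y/n_z = 0.29265.
Intercept c from Loc-1: 371.5 − 115.82 − 54.72 = 200.96.
At (492, 203): z = 131.9 + 59.4 + 200.96 = 392.3 m.

392.3 m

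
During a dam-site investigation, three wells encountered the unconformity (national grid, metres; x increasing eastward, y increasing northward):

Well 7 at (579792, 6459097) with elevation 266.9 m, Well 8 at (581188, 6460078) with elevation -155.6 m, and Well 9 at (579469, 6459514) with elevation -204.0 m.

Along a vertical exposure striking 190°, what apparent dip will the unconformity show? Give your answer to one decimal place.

39.2°

Two edge vectors: Well 7→Well 8 = (1396, 981, -422.5), Well 7→Well 9 = (-323, 417, -470.9).
Normal n = (Well 7→Well 8) × (Well 7→Well 9) = (-285770.4, 793843.9, 898995).
So ∂z/∂x = −n_x/n_z = 0.31788 and ∂z/∂y = −n_y/n_z = −0.88303.
Unit vector along 190° is (sin 190°, cos 190°) = (-0.1736, -0.9848).
Slope in that direction = a·(-0.1736) + b·(-0.9848) = 0.81442.
Apparent dip = arctan|0.81442| = 39.2° (true dip is 43.2°, so apparent ≤ true as expected).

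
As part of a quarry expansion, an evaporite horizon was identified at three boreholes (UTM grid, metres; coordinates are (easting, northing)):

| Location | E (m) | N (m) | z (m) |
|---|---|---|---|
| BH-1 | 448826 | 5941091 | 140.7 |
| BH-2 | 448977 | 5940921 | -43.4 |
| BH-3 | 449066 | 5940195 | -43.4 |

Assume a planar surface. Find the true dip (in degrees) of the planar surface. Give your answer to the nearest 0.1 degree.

54.9°

Two edge vectors: BH-1→BH-2 = (151, -170, -184.1), BH-1→BH-3 = (240, -896, -184.1).
Normal n = (BH-1→BH-2) × (BH-1→BH-3) = (-133656.6, -16384.9, -94496).
So ∂z/∂E = −n_x/n_z = −1.41442 and ∂z/∂N = −n_y/n_z = −0.17339.
Gradient magnitude |∇z| = √(a² + b²) = √(2.00057 + 0.03006) = 1.42500.
True dip = arctan(1.42500) = 54.9°, dipping toward E (azimuth ≈ 083°).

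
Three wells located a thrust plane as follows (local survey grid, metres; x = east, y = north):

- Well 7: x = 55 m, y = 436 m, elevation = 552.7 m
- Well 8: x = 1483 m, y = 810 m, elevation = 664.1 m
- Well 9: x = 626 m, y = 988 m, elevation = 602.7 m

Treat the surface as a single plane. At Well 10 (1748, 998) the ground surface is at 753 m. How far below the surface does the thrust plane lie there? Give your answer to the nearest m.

67 m

Two edge vectors: Well 7→Well 8 = (1428, 374, 111.4), Well 7→Well 9 = (571, 552, 50).
Normal n = (Well 7→Well 8) × (Well 7→Well 9) = (-42792.8, -7790.6, 574702).
So ∂z/∂x = −n_x/n_z = 0.07446 and ∂z/∂y = −n_y/n_z = 0.01356.
Intercept c from Well 7: 552.7 − 4.10 − 5.91 = 542.69.
At (1748, 998): z_contact = 130.2 + 13.5 + 542.69 = 686.4 m.
Depth below ground = 753 − 686.4 = 67 m.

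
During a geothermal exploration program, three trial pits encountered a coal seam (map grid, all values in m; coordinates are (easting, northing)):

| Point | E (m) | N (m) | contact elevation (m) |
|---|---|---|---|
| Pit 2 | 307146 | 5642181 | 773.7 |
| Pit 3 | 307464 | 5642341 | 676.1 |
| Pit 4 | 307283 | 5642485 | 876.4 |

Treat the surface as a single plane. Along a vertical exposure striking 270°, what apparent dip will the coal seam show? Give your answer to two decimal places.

31.66°

Let the plane be z = a·E + b·N + c.
Pit 3−Pit 2: 318a + 160b = −97.6;  Pit 4−Pit 2: 137a + 304b = 102.7.
Solving gives a = −0.61674, b = 0.61577.
Unit vector along 270° is (sin 270°, cos 270°) = (-1.0000, -0.0000).
Slope in that direction = a·(-1.0000) + b·(-0.0000) = 0.61674.
Apparent dip = arctan|0.61674| = 31.66° (true dip is 41.1°, so apparent ≤ true as expected).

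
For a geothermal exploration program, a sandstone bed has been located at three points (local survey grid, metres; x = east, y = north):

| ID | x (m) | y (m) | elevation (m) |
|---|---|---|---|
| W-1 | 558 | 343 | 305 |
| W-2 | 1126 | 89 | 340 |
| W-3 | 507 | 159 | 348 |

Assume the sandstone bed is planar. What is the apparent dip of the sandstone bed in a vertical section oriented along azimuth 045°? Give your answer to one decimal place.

10.5°

Let the plane be z = a·x + b·y + c.
W-2−W-1: 568a − 254b = 35;  W-3−W-1: −51a − 184b = 43.
Solving gives a = −0.03816, b = −0.22312.
Unit vector along 045° is (sin 45°, cos 45°) = (0.7071, 0.7071).
Slope in that direction = a·(0.7071) + b·(0.7071) = −0.18475.
Apparent dip = arctan|0.18475| = 10.5° (true dip is 12.8°, so apparent ≤ true as expected).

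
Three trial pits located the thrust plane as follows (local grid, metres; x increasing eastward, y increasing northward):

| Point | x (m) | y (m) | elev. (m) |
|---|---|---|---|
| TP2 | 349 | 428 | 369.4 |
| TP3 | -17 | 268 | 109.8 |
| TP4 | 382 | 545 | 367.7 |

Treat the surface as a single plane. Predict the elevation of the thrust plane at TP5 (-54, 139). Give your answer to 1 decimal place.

Let the plane be z = a·x + b·y + c.
TP3−TP2: −366a − 160b = −259.6;  TP4−TP2: 33a + 117b = −1.7.
Solving gives a = 0.81629, b = −0.24477.
Then c = 369.4 − a·349 − b·428 = 189.27.
At (-54, 139): z = −44.1 − 34.0 + 189.27 = 111.2 m.

111.2 m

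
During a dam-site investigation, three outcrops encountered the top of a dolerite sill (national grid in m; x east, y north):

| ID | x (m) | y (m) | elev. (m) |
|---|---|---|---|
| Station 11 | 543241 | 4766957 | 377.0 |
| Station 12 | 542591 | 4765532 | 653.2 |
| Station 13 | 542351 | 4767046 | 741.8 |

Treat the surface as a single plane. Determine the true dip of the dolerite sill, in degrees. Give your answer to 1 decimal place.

Let the plane be z = a·x + b·y + c.
Station 12−Station 11: −650a − 1425b = 276.2;  Station 13−Station 11: −890a + 89b = 364.8.
Solving gives a = −0.41054, b = −0.00656.
Gradient magnitude |∇z| = √(a² + b²) = √(0.16855 + 0.00004) = 0.41060.
True dip = arctan(0.41060) = 22.3°, dipping toward E (azimuth ≈ 089°).

22.3°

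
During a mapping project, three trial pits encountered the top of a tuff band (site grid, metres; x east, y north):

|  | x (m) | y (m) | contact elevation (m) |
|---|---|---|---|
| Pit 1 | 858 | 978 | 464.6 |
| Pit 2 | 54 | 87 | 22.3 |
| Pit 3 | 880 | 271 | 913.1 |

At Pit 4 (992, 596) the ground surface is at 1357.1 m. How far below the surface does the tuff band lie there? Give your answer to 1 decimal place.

Two edge vectors: Pit 1→Pit 2 = (-804, -891, -442.3), Pit 1→Pit 3 = (22, -707, 448.5).
Normal n = (Pit 1→Pit 2) × (Pit 1→Pit 3) = (-712319.6, 350863.4, 588030).
So ∂z/∂x = −n_x/n_z = 1.21137 and ∂z/∂y = −n_y/n_z = −0.59668.
Intercept c from Pit 1: 464.6 − 1039.35 + 583.55 = 8.80.
At (992, 596): z_contact = 1201.68 − 355.62 + 8.80 = 854.85 m.
Depth below ground = 1357.1 − 854.85 = 502.2 m.

502.2 m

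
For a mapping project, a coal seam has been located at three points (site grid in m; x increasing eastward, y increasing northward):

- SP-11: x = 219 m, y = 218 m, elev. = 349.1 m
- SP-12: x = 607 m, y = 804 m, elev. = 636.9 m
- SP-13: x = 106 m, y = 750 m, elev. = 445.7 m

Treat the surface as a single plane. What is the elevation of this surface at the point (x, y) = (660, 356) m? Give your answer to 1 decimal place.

Let the plane be z = a·x + b·y + c.
SP-12−SP-11: 388a + 586b = 287.8;  SP-13−SP-11: −113a + 532b = 96.6.
Solving gives a = 0.35396, b = 0.25676.
Then c = 349.1 − a·219 − b·218 = 215.61.
At (660, 356): z = 233.6 + 91.4 + 215.61 = 540.6 m.

540.6 m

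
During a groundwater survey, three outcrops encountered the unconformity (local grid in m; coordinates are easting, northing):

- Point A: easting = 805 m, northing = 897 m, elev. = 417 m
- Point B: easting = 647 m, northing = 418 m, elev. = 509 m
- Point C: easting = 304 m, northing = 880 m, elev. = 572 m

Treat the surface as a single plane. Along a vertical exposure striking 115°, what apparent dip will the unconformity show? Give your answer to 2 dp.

13.45°

Two edge vectors: Point A→Point B = (-158, -479, 92), Point A→Point C = (-501, -17, 155).
Normal n = (Point A→Point B) × (Point A→Point C) = (-72681, -21602, -237293).
So ∂z/∂easting = −n_x/n_z = −0.30629 and ∂z/∂northing = −n_y/n_z = −0.09104.
Unit vector along 115° is (sin 115°, cos 115°) = (0.9063, -0.4226).
Slope in that direction = a·(0.9063) + b·(-0.4226) = −0.23912.
Apparent dip = arctan|0.23912| = 13.45° (true dip is 17.7°, so apparent ≤ true as expected).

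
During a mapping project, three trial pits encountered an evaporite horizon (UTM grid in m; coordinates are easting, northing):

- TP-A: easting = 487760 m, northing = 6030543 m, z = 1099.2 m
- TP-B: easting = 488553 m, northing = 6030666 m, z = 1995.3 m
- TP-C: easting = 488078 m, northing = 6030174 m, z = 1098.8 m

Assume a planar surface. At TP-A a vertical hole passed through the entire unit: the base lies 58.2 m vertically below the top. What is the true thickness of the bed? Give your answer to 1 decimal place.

Let the plane be z = a·easting + b·northing + c.
TP-B−TP-A: 793a + 123b = 896.1;  TP-C−TP-A: 318a − 369b = −0.4.
Solving gives a = 0.99663, b = 0.85996.
|∇z| = √(a²+b²) = 1.31636, so dip δ = arctan(1.31636) = 52.78°.
True thickness = vertical thickness × cos δ = 58.2 × cos 52.78° = 35.2 m.

35.2 m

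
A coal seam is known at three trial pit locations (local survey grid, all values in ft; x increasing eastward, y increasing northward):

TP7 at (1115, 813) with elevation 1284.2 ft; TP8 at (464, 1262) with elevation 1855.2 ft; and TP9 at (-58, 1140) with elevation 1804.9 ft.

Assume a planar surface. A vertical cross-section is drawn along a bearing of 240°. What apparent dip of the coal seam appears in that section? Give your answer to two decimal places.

21.66°

Let the plane be z = a·x + b·y + c.
TP8−TP7: −651a + 449b = 571;  TP9−TP7: −1173a + 327b = 520.7.
Solving gives a = −0.15002, b = 1.05420.
Unit vector along 240° is (sin 240°, cos 240°) = (-0.8660, -0.5000).
Slope in that direction = a·(-0.8660) + b·(-0.5000) = −0.39717.
Apparent dip = arctan|0.39717| = 21.66° (true dip is 46.8°, so apparent ≤ true as expected).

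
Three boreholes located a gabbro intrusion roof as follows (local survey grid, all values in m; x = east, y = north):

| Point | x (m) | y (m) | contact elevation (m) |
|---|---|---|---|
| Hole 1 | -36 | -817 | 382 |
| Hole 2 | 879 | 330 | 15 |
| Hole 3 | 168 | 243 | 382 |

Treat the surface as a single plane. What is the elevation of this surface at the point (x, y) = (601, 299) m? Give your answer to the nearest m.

Two edge vectors: Hole 1→Hole 2 = (915, 1147, -367), Hole 1→Hole 3 = (204, 1060, 0).
Normal n = (Hole 1→Hole 2) × (Hole 1→Hole 3) = (389020, -74868, 735912).
So ∂z/∂x = −n_x/n_z = −0.52862 and ∂z/∂y = −n_y/n_z = 0.10173.
Intercept c from Hole 1: 382 − 19.03 + 83.12 = 446.09.
At (601, 299): z = −317.7 + 30.4 + 446.09 = 158.8 m.

159 m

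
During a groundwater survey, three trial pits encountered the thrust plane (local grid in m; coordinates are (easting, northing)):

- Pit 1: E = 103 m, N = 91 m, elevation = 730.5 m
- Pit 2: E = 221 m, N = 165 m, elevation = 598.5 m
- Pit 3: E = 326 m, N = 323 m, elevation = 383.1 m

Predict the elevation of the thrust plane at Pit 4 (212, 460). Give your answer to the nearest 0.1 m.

289.0 m

Let the plane be z = a·E + b·N + c.
Pit 2−Pit 1: 118a + 74b = −132;  Pit 3−Pit 1: 223a + 232b = −347.4.
Solving gives a = −0.45212, b = −1.06283.
Then c = 730.5 − a·103 − b·91 = 873.79.
At (212, 460): z = −95.9 − 488.9 + 873.79 = 289.0 m.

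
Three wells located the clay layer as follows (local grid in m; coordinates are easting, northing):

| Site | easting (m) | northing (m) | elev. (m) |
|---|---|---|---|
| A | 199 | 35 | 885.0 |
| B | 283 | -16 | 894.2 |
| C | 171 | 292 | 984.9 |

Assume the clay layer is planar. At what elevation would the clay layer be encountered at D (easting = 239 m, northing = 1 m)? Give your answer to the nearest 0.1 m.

Two edge vectors: A→B = (84, -51, 9.2), A→C = (-28, 257, 99.9).
Normal n = (A→B) × (A→C) = (-7459.3, -8649.2, 20160).
So ∂z/∂easting = −n_x/n_z = 0.37000 and ∂z/∂northing = −n_y/n_z = 0.42903.
Intercept c from A: 885 − 73.63 − 15.02 = 796.35.
At (239, 1): z = 88.4 + 0.4 + 796.35 = 885.2 m.

885.2 m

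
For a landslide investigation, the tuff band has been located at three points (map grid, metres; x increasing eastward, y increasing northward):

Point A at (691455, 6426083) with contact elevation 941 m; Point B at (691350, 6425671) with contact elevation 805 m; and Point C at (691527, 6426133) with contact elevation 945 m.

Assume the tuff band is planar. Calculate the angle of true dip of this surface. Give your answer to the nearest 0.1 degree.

23.7°

Let the plane be z = a·x + b·y + c.
Point B−Point A: −105a − 412b = −136;  Point C−Point A: 72a + 50b = 4.
Solving gives a = −0.21103, b = 0.38388.
Gradient magnitude |∇z| = √(a² + b²) = √(0.04453 + 0.14736) = 0.43806.
True dip = arctan(0.43806) = 23.7°, dipping toward SSE (azimuth ≈ 151°).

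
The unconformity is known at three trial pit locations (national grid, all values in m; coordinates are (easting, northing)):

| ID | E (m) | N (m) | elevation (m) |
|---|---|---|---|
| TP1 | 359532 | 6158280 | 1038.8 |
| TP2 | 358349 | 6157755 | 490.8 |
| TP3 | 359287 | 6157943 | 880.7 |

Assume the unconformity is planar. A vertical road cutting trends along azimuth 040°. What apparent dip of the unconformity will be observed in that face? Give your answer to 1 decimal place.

Let the plane be z = a·E + b·N + c.
TP2−TP1: −1183a − 525b = −548;  TP3−TP1: −245a − 337b = −158.1.
Solving gives a = 0.37650, b = 0.19542.
Unit vector along 040° is (sin 40°, cos 40°) = (0.6428, 0.7660).
Slope in that direction = a·(0.6428) + b·(0.7660) = 0.39171.
Apparent dip = arctan|0.39171| = 21.4° (true dip is 23.0°, so apparent ≤ true as expected).

21.4°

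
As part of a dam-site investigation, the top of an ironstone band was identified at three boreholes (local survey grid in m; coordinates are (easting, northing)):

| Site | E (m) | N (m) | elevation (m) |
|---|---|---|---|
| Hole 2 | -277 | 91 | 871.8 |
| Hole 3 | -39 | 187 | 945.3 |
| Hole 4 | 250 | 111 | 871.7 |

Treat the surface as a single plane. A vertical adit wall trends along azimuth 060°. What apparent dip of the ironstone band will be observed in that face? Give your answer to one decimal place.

21.5°

Two edge vectors: Hole 2→Hole 3 = (238, 96, 73.5), Hole 2→Hole 4 = (527, 20, -0.1).
Normal n = (Hole 2→Hole 3) × (Hole 2→Hole 4) = (-1479.6, 38758.3, -45832).
So ∂z/∂E = −n_x/n_z = −0.03228 and ∂z/∂N = −n_y/n_z = 0.84566.
Unit vector along 060° is (sin 60°, cos 60°) = (0.8660, 0.5000).
Slope in that direction = a·(0.8660) + b·(0.5000) = 0.39487.
Apparent dip = arctan|0.39487| = 21.5° (true dip is 40.2°, so apparent ≤ true as expected).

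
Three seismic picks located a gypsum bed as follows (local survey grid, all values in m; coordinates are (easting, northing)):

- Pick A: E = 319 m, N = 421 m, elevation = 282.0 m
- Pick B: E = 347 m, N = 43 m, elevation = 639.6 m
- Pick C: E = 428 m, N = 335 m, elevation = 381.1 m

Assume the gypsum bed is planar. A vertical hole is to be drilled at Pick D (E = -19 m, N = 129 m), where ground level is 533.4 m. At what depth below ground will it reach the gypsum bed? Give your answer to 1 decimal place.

37.3 m

Let the plane be z = a·E + b·N + c.
Pick B−Pick A: 28a − 378b = 357.6;  Pick C−Pick A: 109a − 86b = 99.1.
Solving gives a = 0.17287, b = −0.93323.
Then c = 282 − a·319 − b·421 = 619.74.
At (-19, 129): z_contact = −3.28 − 120.39 + 619.74 = 496.07 m.
Depth below ground = 533.4 − 496.07 = 37.3 m.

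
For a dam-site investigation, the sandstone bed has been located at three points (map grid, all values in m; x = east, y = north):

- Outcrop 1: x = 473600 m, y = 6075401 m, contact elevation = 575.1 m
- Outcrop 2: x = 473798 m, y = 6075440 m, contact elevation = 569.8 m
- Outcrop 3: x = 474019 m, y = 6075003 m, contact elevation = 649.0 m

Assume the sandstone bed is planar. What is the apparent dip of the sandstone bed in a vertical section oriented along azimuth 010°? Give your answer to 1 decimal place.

9.8°

Let the plane be z = a·x + b·y + c.
Outcrop 2−Outcrop 1: 198a + 39b = −5.3;  Outcrop 3−Outcrop 1: 419a − 398b = 73.9.
Solving gives a = 0.00812, b = −0.17713.
Unit vector along 010° is (sin 10°, cos 10°) = (0.1736, 0.9848).
Slope in that direction = a·(0.1736) + b·(0.9848) = −0.17303.
Apparent dip = arctan|0.17303| = 9.8° (true dip is 10.1°, so apparent ≤ true as expected).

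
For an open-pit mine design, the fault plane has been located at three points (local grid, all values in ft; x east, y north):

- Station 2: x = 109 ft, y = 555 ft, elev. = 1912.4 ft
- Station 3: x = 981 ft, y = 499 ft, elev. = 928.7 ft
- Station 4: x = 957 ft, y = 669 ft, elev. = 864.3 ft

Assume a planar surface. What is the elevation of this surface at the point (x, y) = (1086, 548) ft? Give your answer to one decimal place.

Let the plane be z = a·x + b·y + c.
Station 3−Station 2: 872a − 56b = −983.7;  Station 4−Station 2: 848a + 114b = −1048.1.
Solving gives a = −1.162968, b = −0.543007.
Then c = 1912.4 − a·109 − b·555 = 2340.53.
At (1086, 548): z = −1263.0 − 297.6 + 2340.53 = 780.0 ft.

780.0 ft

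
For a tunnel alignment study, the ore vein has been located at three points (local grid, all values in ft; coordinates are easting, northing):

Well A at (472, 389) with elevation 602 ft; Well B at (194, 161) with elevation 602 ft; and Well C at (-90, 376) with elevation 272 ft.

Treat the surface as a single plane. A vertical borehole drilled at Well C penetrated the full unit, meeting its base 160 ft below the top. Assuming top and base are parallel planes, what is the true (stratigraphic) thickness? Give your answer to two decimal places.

115.84 ft

Two edge vectors: Well A→Well B = (-278, -228, 0), Well A→Well C = (-562, -13, -330).
Normal n = (Well A→Well B) × (Well A→Well C) = (75240, -91740, -124522).
So ∂z/∂easting = −n_x/n_z = 0.60423 and ∂z/∂northing = −n_y/n_z = −0.73674.
|∇z| = √(a²+b²) = 0.95283, so dip δ = arctan(0.95283) = 43.62°.
True thickness = vertical thickness × cos δ = 160 × cos 43.62° = 115.84 ft.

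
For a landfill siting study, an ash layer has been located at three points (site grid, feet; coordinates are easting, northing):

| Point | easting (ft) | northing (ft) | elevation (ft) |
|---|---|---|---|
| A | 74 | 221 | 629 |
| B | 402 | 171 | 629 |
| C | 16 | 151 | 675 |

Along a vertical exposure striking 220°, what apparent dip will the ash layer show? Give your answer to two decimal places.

26.75°

Two edge vectors: A→B = (328, -50, 0), A→C = (-58, -70, 46).
Normal n = (A→B) × (A→C) = (-2300, -15088, -25860).
So ∂z/∂easting = −n_x/n_z = −0.08894 and ∂z/∂northing = −n_y/n_z = −0.58345.
Unit vector along 220° is (sin 220°, cos 220°) = (-0.6428, -0.7660).
Slope in that direction = a·(-0.6428) + b·(-0.7660) = 0.50412.
Apparent dip = arctan|0.50412| = 26.75° (true dip is 30.5°, so apparent ≤ true as expected).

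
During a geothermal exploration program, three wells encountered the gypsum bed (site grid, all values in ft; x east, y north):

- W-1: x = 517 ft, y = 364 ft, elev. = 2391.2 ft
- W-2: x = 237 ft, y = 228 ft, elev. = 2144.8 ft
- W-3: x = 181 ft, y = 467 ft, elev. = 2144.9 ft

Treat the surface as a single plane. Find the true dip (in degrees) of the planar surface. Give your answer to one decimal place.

Let the plane be z = a·x + b·y + c.
W-2−W-1: −280a − 136b = −246.4;  W-3−W-1: −336a + 103b = −246.3.
Solving gives a = 0.78990, b = 0.18550.
Gradient magnitude |∇z| = √(a² + b²) = √(0.62394 + 0.03441) = 0.81139.
True dip = arctan(0.81139) = 39.1°, dipping toward WSW (azimuth ≈ 257°).

39.1°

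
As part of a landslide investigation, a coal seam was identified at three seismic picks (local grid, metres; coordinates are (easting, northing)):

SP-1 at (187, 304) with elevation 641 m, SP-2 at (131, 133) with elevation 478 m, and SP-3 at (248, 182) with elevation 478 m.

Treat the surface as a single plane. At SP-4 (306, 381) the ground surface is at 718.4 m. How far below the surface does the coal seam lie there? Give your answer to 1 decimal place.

Two edge vectors: SP-1→SP-2 = (-56, -171, -163), SP-1→SP-3 = (61, -122, -163).
Normal n = (SP-1→SP-2) × (SP-1→SP-3) = (7987, -19071, 17263).
So ∂z/∂E = −n_x/n_z = −0.46267 and ∂z/∂N = −n_y/n_z = 1.10473.
Intercept c from SP-1: 641 + 86.52 − 335.84 = 391.68.
At (306, 381): z_contact = −141.58 + 420.90 + 391.68 = 671.01 m.
Depth below ground = 718.4 − 671.01 = 47.4 m.

47.4 m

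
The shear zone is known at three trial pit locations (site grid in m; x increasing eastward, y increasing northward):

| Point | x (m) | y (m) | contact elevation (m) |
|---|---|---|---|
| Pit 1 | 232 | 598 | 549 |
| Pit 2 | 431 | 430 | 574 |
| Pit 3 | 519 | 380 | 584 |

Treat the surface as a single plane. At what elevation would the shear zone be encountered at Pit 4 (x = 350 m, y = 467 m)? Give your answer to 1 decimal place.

565.2 m

Let the plane be z = a·x + b·y + c.
Pit 2−Pit 1: 199a − 168b = 25;  Pit 3−Pit 1: 287a − 218b = 35.
Solving gives a = 0.08895, b = −0.04344.
Then c = 549 − a·232 − b·598 = 554.34.
At (350, 467): z = 31.1 − 20.3 + 554.34 = 565.2 m.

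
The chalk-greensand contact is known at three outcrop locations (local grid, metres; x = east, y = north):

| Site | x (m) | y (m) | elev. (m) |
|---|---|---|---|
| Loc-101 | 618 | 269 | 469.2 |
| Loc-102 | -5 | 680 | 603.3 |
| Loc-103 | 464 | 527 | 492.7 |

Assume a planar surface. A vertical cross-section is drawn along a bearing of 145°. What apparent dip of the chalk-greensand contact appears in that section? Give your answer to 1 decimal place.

5.5°

Let the plane be z = a·x + b·y + c.
Loc-102−Loc-101: −623a + 411b = 134.1;  Loc-103−Loc-101: −154a + 258b = 23.5.
Solving gives a = −0.25595, b = −0.06169.
Unit vector along 145° is (sin 145°, cos 145°) = (0.5736, -0.8192).
Slope in that direction = a·(0.5736) + b·(-0.8192) = −0.09627.
Apparent dip = arctan|0.09627| = 5.5° (true dip is 14.7°, so apparent ≤ true as expected).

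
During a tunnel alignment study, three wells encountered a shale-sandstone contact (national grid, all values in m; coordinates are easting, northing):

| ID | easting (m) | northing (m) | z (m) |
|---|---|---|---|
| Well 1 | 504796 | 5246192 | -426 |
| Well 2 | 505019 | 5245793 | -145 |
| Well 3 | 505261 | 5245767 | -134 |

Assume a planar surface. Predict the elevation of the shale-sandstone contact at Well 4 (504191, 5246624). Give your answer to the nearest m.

Let the plane be z = a·easting + b·northing + c.
Well 2−Well 1: 223a − 399b = 281;  Well 3−Well 1: 465a − 425b = 292.
Solving gives a = −0.03213971, b = −0.72222345.
Then c = -426 − a·504796 − b·5246192 = 3804720.86.
At (504191, 5246624): z = −16204.6 − 3789234.9 + 3804720.86 = -718.6 m.

-719 m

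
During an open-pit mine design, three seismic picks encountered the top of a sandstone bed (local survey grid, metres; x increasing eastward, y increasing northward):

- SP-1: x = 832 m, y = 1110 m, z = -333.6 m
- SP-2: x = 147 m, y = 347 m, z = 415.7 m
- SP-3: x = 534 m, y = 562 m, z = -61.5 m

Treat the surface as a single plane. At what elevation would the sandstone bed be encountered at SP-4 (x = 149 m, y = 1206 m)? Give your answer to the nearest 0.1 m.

Two edge vectors: SP-1→SP-2 = (-685, -763, 749.3), SP-1→SP-3 = (-298, -548, 272.1).
Normal n = (SP-1→SP-2) × (SP-1→SP-3) = (203004.1, -36902.9, 148006).
So ∂z/∂x = −n_x/n_z = −1.371594 and ∂z/∂y = −n_y/n_z = 0.249334.
Intercept c from SP-1: -333.6 + 1141.17 − 276.76 = 530.81.
At (149, 1206): z = −204.4 + 300.7 + 530.81 = 627.1 m.

627.1 m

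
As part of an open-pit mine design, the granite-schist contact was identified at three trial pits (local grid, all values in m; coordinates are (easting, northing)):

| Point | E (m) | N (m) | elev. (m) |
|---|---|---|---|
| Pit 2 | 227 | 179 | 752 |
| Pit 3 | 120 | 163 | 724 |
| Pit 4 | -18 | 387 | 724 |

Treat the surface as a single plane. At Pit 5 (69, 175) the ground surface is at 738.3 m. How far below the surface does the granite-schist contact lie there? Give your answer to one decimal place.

Let the plane be z = a·E + b·N + c.
Pit 3−Pit 2: −107a − 16b = −28;  Pit 4−Pit 2: −245a + 208b = −28.
Solving gives a = 0.23961, b = 0.14762.
Then c = 752 − a·227 − b·179 = 671.19.
At (69, 175): z_contact = 16.53 + 25.83 + 671.19 = 713.55 m.
Depth below ground = 738.3 − 713.55 = 24.7 m.

24.7 m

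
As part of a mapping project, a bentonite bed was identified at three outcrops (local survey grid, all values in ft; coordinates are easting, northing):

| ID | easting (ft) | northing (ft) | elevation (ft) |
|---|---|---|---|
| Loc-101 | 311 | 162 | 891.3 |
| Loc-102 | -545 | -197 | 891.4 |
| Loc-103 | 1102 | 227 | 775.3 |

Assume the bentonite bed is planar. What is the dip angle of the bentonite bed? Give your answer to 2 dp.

25.23°

Let the plane be z = a·easting + b·northing + c.
Loc-102−Loc-101: −856a − 359b = 0.1;  Loc-103−Loc-101: 791a + 65b = −116.
Solving gives a = −0.18236, b = 0.43453.
Gradient magnitude |∇z| = √(a² + b²) = √(0.03325 + 0.18882) = 0.47125.
True dip = arctan(0.47125) = 25.23°, dipping toward SSE (azimuth ≈ 157°).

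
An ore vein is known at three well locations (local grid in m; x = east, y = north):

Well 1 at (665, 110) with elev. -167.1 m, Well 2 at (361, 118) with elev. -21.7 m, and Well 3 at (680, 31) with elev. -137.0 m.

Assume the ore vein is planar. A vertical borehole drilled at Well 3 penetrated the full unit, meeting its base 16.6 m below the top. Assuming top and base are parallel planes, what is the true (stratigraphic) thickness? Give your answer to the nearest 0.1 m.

Let the plane be z = a·x + b·y + c.
Well 2−Well 1: −304a + 8b = 145.4;  Well 3−Well 1: 15a − 79b = 30.1.
Solving gives a = −0.49077, b = −0.47420.
|∇z| = √(a²+b²) = 0.68243, so dip δ = arctan(0.68243) = 34.31°.
True thickness = vertical thickness × cos δ = 16.6 × cos 34.31° = 13.7 m.

13.7 m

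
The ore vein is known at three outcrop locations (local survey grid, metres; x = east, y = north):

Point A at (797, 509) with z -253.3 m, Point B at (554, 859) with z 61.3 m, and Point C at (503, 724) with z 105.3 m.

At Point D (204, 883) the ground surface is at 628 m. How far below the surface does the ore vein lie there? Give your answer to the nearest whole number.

164 m

Let the plane be z = a·x + b·y + c.
Point B−Point A: −243a + 350b = 314.6;  Point C−Point A: −294a + 215b = 358.6.
Solving gives a = −1.14245, b = 0.10567.
Then c = -253.3 − a·797 − b·509 = 603.45.
At (204, 883): z_contact = −233.1 + 93.3 + 603.45 = 463.7 m.
Depth below ground = 628 − 463.7 = 164 m.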